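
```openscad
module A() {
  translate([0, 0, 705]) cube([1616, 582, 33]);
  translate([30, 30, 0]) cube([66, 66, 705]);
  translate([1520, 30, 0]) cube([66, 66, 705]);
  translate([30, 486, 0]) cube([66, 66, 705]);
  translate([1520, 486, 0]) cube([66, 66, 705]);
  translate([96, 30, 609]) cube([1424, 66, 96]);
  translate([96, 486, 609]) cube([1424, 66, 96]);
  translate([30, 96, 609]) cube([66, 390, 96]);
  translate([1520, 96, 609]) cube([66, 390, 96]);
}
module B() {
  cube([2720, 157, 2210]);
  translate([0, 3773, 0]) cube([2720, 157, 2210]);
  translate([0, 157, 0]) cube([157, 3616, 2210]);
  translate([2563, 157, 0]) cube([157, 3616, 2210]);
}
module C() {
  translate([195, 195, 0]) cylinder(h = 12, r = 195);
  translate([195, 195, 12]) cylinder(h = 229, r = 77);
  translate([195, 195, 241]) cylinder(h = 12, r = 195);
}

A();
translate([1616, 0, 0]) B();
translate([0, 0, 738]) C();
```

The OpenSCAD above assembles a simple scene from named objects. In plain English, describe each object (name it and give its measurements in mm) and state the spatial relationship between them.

A is a table with a 1616×582 mm rectangular top, 33 mm thick, top surface at z = 738 mm, supported by four 66×66 mm square legs, each inset 30 mm from the nearest pair of top edges, running from the floor. Four apron rails, 66 mm thick and 96 mm tall, run between adjacent legs with their top edges flush with the underside of the top and their outer faces flush with the legs' outer faces.

B is the wall frame of a small rectangular building: four walls, each 2210 mm tall and 157 mm thick, enclosing a footprint 2720 mm (x) by 3930 mm (y) outside-to-outside, with no floor or roof. The front and back walls (the −y and +y sides) span the full width; the two side walls fit between them.

C is a spool: two coaxial disc flanges of radius 195 mm and thickness 12 mm, joined by a core cylinder of radius 77 mm and height 229 mm. The lower flange rests on z = 0 and the three cylinders share a vertical axis.

The house frame is against the table's +x side, with their −y faces flush. The spool is on top of the table.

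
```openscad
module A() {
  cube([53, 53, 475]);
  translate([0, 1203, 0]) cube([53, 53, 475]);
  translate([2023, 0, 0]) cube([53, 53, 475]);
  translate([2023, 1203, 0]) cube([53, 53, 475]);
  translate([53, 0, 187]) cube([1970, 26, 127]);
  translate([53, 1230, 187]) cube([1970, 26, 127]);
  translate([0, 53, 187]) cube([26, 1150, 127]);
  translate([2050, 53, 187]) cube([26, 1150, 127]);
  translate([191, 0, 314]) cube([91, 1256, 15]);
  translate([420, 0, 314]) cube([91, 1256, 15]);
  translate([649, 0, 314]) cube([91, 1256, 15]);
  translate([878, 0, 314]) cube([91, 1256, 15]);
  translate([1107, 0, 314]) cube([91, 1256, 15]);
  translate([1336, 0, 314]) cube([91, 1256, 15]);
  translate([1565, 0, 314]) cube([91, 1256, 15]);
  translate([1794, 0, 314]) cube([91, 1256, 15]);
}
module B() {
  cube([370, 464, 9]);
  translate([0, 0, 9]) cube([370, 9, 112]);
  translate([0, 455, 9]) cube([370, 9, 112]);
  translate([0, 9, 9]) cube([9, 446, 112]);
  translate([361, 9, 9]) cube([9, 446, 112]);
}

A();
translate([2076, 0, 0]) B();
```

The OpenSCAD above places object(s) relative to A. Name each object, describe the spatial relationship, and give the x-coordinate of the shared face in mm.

A is a bed frame. B is an open box. The open box is against the bed frame's +x side, with their −y faces flush. The x-coordinate of the shared face is 2076 mm.

The bed frame's +x face and the open box's −x face are both at x = 2076 mm.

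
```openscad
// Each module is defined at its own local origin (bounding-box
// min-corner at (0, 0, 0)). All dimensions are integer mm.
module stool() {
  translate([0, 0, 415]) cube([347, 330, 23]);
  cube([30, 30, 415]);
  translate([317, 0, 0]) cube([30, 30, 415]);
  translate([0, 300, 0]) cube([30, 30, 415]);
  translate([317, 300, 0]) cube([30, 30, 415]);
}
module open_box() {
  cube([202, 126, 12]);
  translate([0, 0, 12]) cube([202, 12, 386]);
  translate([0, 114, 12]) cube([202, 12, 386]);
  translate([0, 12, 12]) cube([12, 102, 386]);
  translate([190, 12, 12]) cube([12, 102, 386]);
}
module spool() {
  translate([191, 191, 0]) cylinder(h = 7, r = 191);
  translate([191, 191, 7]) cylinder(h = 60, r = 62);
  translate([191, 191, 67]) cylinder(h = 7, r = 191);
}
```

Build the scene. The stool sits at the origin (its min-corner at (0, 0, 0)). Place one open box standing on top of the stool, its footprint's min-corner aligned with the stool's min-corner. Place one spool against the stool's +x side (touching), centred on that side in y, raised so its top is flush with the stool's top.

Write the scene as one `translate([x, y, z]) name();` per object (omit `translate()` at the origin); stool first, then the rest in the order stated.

stool();
translate([0, 0, 438]) open_box();
translate([347, -26, 364]) spool();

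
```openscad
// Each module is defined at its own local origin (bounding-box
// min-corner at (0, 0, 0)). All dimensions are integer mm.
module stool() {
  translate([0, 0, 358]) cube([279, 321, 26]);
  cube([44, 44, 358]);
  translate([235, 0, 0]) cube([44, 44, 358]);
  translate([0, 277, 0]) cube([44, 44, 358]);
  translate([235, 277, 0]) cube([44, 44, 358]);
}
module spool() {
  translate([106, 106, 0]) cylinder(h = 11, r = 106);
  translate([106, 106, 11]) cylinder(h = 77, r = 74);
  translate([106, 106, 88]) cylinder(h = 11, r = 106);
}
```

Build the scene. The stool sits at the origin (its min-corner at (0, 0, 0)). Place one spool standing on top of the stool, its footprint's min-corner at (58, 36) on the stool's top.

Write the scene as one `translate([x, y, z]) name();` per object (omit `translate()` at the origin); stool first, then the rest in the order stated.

stool();
translate([58, 36, 384]) spool();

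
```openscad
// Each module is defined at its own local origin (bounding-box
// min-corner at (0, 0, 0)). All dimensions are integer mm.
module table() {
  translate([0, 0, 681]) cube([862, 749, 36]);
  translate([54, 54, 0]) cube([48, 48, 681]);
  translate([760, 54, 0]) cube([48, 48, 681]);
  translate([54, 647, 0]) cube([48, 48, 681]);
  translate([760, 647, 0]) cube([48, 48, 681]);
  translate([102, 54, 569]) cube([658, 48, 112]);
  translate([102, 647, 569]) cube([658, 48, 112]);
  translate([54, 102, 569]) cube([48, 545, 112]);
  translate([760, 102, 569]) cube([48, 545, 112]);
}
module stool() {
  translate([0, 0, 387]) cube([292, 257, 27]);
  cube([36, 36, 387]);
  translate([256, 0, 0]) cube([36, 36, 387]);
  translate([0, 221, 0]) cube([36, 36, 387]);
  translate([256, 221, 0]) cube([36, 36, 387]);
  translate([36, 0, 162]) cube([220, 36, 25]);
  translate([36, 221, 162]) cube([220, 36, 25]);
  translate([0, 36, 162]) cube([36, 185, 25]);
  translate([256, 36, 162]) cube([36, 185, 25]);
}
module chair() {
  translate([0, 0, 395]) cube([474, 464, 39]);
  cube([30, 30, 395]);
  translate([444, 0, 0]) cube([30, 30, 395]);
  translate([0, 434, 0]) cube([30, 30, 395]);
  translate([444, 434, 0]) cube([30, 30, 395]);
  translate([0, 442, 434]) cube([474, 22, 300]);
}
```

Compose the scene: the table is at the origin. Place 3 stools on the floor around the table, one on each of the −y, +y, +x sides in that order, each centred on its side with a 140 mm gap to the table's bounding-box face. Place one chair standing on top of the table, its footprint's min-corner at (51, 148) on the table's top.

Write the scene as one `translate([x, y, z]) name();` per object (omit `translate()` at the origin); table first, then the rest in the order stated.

table();
translate([285, -397, 0]) stool();
translate([285, 889, 0]) stool();
translate([1002, 246, 0]) stool();
translate([51, 148, 717]) chair();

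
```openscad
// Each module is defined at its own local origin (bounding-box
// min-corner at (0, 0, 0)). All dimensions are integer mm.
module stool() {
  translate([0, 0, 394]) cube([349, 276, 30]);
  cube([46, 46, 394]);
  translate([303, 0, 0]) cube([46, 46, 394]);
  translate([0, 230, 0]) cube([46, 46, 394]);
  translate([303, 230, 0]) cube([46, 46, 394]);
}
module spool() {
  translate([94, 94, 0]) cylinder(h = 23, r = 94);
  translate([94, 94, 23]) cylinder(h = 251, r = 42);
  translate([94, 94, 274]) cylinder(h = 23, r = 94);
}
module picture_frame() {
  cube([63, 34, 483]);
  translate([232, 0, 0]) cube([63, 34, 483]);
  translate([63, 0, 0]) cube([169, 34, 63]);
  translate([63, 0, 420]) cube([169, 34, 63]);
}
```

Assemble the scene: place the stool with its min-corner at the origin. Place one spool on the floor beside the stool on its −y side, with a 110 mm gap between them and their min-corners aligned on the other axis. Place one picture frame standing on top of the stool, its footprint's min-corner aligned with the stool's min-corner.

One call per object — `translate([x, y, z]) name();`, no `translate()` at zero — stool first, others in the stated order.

stool();
translate([0, -298, 0]) spool();
translate([0, 0, 424]) picture_frame();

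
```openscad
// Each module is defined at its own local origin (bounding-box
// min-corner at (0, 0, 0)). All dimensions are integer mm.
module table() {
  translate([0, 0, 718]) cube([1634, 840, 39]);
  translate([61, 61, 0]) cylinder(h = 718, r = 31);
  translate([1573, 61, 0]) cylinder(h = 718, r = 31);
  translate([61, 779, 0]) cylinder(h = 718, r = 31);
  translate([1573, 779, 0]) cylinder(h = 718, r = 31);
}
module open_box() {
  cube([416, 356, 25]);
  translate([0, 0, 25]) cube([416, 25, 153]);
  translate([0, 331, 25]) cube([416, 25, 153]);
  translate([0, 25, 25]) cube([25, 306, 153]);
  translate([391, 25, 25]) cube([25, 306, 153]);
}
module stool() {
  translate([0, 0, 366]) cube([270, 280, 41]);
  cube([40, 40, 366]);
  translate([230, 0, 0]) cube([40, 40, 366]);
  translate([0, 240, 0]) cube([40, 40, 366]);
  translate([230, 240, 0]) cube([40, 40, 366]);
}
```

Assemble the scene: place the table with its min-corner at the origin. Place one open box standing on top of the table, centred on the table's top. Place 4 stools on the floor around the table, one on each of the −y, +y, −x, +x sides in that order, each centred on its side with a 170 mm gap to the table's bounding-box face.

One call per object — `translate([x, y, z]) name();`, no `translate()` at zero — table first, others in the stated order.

table();
translate([609, 242, 757]) open_box();
translate([682, -450, 0]) stool();
translate([682, 1010, 0]) stool();
translate([-440, 280, 0]) stool();
translate([1804, 280, 0]) stool();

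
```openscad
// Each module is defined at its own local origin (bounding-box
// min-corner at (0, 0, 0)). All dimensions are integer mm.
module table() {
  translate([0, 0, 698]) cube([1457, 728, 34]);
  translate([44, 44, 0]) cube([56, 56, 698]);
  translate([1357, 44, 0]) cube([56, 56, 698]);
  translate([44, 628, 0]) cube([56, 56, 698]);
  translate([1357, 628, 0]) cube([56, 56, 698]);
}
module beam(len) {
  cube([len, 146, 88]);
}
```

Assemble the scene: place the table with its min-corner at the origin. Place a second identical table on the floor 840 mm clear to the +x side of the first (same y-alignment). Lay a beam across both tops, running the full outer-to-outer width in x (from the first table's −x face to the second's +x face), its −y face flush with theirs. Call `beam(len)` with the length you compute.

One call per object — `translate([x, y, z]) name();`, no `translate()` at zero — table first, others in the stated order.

table();
translate([2297, 0, 0]) table();
translate([0, 0, 732]) beam(3754);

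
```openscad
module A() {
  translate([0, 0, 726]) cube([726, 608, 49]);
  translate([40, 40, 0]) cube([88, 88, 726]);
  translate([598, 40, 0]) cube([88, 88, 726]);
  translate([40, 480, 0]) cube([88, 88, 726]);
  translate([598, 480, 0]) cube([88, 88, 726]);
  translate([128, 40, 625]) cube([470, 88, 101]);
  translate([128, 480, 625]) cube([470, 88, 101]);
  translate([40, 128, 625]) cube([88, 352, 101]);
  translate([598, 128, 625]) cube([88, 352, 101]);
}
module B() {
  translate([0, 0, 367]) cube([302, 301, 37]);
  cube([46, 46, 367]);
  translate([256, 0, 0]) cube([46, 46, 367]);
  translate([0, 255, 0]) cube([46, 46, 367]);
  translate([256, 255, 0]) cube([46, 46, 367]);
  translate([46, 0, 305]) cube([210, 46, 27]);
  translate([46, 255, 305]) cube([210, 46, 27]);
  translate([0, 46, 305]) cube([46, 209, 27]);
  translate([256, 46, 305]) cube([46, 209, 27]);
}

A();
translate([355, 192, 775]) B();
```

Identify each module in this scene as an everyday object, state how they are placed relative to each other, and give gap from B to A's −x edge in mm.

The stool's min-x is at 355; the table's min-x is 0; gap = 355 mm.

A is a table. B is a stool. The stool is on top of the table. The gap from the stool to the table's −x edge is 355 mm.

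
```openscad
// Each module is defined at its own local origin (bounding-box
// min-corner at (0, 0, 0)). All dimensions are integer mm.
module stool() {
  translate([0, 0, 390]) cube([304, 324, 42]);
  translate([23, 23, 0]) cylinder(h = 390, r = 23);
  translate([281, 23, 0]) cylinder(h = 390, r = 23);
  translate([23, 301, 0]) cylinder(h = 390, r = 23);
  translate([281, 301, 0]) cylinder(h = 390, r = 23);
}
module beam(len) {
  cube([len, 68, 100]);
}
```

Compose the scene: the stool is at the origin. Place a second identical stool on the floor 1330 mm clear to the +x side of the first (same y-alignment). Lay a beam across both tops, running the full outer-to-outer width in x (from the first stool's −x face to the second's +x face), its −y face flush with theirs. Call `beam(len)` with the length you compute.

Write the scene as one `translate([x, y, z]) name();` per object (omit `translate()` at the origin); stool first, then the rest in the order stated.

stool();
translate([1634, 0, 0]) stool();
translate([0, 0, 432]) beam(1938);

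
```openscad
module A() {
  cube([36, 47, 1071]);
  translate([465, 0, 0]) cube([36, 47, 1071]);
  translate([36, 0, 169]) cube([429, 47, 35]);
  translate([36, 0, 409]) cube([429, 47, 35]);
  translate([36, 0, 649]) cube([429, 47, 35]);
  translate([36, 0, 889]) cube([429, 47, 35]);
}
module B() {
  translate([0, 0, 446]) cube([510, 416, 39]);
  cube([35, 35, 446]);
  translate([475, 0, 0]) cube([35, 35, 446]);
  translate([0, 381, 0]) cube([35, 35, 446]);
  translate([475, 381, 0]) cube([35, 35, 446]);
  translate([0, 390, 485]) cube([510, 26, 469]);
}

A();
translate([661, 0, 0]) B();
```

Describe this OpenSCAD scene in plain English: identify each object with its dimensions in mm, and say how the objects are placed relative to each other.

A is a wooden ladder with two side rails of 36×47 mm section and 1071 mm height, set 501 mm apart overall. Between them run 4 rectangular rungs (47 mm deep, 35 mm thick), front faces flush with the rails' −y face. The bottom of the first rung is 169 mm above the floor and each subsequent rung is 240 mm higher than the one below.

B is a chair. The seat is a 510×416×39 mm slab with its top at z = 485 mm, on four 35×35 mm corner legs (flush with the seat edges, standing on z = 0). A flat backrest 26 mm thick, 469 mm tall, spans the full seat width and rises from the seat top along its +y edge, rear face flush with the rear of the seat.

The chair is on the floor beside the ladder on its +x side.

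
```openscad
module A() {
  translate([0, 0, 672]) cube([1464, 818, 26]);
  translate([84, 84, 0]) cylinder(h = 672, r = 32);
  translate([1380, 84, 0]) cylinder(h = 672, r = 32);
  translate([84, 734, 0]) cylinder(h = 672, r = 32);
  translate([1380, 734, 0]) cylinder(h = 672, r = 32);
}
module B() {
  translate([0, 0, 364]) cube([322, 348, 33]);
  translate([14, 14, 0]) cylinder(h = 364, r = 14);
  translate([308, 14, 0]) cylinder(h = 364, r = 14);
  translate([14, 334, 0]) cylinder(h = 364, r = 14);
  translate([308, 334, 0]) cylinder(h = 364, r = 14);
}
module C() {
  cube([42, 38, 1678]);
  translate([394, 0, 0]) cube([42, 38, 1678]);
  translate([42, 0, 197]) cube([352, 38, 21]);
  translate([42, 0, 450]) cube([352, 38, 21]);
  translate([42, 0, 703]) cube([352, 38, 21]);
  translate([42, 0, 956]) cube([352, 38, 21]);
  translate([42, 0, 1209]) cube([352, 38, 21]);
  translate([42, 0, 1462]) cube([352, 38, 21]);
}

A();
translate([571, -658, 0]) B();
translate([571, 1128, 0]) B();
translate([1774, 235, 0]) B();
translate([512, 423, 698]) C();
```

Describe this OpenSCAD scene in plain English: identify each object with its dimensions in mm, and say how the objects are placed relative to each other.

A is a table: top 1464 mm (x) × 818 mm (y), 26 mm thick, upper face at z = 698 mm, on four round legs of 64 mm diameter, each leg's bounding box inset 52 mm from the nearest pair of top edges, running from z = 0 to the bottom of the top.

B is a four-legged stool. The seat is 322×348 mm, 33 mm thick, top at z = 397 mm. It stands on four round legs, each 28 mm in diameter, from z = 0 to the seat underside, each leg's axis is inset half a diameter from the nearest pair of seat edges (so the leg's bounding box is flush with the corner).

C is a straight ladder. Two 42×38 mm vertical rails, 1678 mm tall, stand 436 mm apart (outside-to-outside) with their front faces coplanar on the −y side. 6 rungs, each 38 mm deep and 21 mm tall, span between the inner faces of the rails, front faces flush with the rails. The lowest rung's underside is at z = 197 mm and rungs are spaced 253 mm apart (underside to underside).

Three stools sit around the table at the −y, +y, +x sides. The ladder is on top of the table.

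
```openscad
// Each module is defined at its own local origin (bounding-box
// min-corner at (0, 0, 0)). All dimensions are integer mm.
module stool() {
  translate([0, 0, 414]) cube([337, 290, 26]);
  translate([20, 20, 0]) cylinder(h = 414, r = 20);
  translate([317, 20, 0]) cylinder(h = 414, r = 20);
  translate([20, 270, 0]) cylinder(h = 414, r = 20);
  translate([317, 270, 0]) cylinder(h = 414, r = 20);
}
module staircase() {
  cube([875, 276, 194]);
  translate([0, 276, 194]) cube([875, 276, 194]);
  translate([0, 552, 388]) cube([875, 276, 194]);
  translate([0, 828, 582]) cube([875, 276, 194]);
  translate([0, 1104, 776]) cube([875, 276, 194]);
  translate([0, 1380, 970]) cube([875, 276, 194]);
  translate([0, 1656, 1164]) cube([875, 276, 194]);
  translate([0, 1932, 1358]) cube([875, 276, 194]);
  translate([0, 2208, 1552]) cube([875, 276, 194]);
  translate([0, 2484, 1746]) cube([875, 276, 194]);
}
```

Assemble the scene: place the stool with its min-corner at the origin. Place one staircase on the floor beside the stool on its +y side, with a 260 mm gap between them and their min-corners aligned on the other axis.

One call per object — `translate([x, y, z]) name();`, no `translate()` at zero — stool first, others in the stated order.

stool();
translate([0, 550, 0]) staircase();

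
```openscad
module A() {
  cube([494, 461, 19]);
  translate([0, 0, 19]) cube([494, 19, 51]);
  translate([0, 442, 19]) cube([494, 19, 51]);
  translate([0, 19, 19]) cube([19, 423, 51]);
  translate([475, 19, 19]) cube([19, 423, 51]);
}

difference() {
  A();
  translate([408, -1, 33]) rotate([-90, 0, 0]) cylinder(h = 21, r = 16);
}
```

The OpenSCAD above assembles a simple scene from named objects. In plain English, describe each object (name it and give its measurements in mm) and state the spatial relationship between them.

A is an open-topped rectangular box: outside dimensions 494×461×70 mm, with a uniform wall and base thickness of 19 mm. The base is a full 494×461 slab on the floor; four walls sit on top of the base. The front and back walls (the −y and +y sides) span the full width; the two side walls fit between them.

The open box has a circular hole of radius 16 mm through its front wall, centred at (x = 408, z = 33).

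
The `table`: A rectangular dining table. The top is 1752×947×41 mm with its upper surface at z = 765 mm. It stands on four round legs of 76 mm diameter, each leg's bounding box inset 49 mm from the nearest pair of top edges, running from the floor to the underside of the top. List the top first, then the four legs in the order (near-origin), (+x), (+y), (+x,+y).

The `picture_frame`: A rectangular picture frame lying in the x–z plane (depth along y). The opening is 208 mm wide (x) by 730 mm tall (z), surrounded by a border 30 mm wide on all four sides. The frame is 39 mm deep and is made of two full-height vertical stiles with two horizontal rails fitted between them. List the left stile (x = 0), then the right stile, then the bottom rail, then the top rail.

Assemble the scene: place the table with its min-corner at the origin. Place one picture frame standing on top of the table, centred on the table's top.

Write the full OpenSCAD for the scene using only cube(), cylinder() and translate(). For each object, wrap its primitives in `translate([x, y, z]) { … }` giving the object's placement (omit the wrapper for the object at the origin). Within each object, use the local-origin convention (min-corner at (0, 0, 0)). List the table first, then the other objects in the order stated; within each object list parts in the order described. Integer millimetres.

translate([0, 0, 724]) cube([1752, 947, 41]);
translate([87, 87, 0]) cylinder(h = 724, r = 38);
translate([1665, 87, 0]) cylinder(h = 724, r = 38);
translate([87, 860, 0]) cylinder(h = 724, r = 38);
translate([1665, 860, 0]) cylinder(h = 724, r = 38);
translate([742, 454, 765]) {
  cube([30, 39, 790]);
  translate([238, 0, 0]) cube([30, 39, 790]);
  translate([30, 0, 0]) cube([208, 39, 30]);
  translate([30, 0, 760]) cube([208, 39, 30]);
}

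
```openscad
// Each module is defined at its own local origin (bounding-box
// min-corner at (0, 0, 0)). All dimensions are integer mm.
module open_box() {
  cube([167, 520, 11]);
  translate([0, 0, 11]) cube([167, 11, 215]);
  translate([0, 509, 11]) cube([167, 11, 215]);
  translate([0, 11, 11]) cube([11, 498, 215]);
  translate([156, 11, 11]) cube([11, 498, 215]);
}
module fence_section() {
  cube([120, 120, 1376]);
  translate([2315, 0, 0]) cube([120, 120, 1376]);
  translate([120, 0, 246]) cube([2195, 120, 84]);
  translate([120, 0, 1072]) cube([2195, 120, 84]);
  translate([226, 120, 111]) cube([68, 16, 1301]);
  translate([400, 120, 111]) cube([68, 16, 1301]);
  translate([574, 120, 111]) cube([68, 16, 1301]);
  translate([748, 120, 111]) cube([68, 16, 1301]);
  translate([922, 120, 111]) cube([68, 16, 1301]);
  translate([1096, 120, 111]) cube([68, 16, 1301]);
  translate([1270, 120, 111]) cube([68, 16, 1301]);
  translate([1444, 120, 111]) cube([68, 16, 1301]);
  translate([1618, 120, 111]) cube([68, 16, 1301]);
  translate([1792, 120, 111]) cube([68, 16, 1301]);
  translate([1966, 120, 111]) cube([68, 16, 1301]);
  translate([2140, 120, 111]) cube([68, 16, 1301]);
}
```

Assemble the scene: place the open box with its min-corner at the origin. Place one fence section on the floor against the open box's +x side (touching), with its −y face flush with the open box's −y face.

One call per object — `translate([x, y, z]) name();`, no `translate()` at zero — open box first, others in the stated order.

open_box();
translate([167, 0, 0]) fence_section();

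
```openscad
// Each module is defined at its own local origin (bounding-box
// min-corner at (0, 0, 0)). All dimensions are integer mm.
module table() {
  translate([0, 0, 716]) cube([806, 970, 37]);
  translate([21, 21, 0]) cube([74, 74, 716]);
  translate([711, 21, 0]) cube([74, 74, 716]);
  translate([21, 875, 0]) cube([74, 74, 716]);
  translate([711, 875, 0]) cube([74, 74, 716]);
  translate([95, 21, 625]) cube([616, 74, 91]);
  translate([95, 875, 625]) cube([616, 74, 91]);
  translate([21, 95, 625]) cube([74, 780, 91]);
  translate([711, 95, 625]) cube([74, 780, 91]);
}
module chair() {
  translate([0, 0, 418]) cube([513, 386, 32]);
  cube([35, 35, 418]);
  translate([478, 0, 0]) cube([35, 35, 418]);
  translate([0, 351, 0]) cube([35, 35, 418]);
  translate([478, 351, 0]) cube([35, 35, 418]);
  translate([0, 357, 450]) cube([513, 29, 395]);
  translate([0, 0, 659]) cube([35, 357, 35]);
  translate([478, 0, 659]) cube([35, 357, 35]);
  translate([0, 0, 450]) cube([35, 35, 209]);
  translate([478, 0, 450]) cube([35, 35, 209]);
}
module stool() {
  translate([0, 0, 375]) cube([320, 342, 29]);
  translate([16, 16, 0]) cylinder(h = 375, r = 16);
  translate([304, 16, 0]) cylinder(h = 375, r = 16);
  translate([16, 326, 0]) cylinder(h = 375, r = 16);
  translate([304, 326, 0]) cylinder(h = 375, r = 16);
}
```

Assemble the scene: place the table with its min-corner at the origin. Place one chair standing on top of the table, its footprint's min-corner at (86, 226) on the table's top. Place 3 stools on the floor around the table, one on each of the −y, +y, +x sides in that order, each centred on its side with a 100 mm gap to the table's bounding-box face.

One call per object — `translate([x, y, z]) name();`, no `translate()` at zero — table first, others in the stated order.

table();
translate([86, 226, 753]) chair();
translate([243, -442, 0]) stool();
translate([243, 1070, 0]) stool();
translate([906, 314, 0]) stool();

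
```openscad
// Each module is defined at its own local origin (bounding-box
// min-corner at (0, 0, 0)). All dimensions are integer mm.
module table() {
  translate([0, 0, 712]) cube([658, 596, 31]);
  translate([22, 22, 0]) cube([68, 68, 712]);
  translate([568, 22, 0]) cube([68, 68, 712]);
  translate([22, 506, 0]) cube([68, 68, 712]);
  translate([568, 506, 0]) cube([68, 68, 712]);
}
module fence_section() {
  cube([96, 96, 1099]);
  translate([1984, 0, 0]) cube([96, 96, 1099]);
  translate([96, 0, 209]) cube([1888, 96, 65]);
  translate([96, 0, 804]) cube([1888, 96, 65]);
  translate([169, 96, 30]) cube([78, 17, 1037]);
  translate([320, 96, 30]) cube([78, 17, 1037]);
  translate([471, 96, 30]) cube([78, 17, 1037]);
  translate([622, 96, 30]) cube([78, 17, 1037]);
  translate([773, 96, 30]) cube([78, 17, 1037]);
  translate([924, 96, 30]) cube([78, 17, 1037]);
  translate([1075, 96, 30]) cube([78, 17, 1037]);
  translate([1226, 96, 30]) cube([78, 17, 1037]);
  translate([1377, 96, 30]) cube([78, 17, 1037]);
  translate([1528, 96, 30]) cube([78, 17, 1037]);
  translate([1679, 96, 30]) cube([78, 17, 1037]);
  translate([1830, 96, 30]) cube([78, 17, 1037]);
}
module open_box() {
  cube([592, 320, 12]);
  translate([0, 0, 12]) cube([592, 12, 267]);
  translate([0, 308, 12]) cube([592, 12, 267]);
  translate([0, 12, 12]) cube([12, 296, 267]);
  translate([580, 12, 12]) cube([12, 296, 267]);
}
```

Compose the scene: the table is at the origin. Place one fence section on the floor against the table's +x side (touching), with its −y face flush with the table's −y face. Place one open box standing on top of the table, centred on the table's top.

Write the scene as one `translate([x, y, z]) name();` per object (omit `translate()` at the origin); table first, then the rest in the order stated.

table();
translate([658, 0, 0]) fence_section();
translate([33, 138, 743]) open_box();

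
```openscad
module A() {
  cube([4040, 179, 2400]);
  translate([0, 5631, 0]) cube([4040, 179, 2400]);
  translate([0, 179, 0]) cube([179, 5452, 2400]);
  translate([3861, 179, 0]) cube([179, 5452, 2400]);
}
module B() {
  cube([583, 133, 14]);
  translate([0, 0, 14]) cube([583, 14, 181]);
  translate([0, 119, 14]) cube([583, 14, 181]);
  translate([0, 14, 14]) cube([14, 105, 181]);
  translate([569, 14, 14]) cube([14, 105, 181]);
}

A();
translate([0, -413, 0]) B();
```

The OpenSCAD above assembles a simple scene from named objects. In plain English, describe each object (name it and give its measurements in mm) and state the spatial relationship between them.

A is a box-shaped house frame (walls only): outside footprint 4040×5810 mm, wall height 2400 mm, wall thickness 179 mm. The two y-facing walls run the full x-width; the two x-facing walls fit between the inner faces of the y-facing walls.

B is an open-topped rectangular box: outside dimensions 583×133×195 mm, with a uniform wall and base thickness of 14 mm. The base is a full 583×133 slab on the floor; four walls sit on top of the base. The front and back walls (the −y and +y sides) span the full width; the two side walls fit between them.

The open box is on the floor beside the house frame on its −y side.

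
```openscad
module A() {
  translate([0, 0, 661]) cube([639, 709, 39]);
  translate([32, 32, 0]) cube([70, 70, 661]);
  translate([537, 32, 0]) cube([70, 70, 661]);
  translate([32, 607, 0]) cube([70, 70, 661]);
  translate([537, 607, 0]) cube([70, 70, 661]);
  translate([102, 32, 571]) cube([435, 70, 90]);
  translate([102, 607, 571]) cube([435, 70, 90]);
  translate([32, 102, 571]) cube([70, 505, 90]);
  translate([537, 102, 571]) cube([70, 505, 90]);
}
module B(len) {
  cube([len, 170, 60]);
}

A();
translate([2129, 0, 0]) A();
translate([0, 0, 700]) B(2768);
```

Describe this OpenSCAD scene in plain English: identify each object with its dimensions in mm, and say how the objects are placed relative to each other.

A is a table with a 639×709 mm rectangular top, 39 mm thick, top surface at z = 700 mm, supported by four 70×70 mm square legs, each inset 32 mm from the nearest pair of top edges, running from the floor. Four apron rails, 70 mm thick and 90 mm tall, run between adjacent legs with their top edges flush with the underside of the top and their outer faces flush with the legs' outer faces.

B is a rectangular beam 2768 mm long (x), 170 mm deep (y), 60 mm thick (z).

The beam spans the tops of two tables placed 1490 mm apart, resting at z = 700 mm.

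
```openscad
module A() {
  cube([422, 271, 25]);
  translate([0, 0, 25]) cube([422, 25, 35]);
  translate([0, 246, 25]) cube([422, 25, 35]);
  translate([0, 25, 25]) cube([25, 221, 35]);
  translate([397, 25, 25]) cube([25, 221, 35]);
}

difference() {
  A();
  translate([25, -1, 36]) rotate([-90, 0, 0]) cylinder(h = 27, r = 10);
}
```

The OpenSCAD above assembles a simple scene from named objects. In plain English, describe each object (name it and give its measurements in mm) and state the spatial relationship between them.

A is an open-topped rectangular box: outside dimensions 422×271×60 mm, with a uniform wall and base thickness of 25 mm. The base is a full 422×271 slab on the floor; four walls sit on top of the base. The front and back walls (the −y and +y sides) span the full width; the two side walls fit between them.

The open box has a circular hole of radius 10 mm through its front wall, centred at (x = 25, z = 36).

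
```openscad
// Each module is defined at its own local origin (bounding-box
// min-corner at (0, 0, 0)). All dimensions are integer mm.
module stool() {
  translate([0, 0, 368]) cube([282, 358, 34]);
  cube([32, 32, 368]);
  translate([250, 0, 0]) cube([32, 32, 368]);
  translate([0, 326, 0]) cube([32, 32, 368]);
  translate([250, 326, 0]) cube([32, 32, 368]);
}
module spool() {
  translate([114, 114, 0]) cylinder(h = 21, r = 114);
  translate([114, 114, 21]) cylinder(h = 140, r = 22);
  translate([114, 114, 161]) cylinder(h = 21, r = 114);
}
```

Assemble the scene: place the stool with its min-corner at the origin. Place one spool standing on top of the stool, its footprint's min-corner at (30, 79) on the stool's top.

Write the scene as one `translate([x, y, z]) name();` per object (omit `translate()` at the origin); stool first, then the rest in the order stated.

stool();
translate([30, 79, 402]) spool();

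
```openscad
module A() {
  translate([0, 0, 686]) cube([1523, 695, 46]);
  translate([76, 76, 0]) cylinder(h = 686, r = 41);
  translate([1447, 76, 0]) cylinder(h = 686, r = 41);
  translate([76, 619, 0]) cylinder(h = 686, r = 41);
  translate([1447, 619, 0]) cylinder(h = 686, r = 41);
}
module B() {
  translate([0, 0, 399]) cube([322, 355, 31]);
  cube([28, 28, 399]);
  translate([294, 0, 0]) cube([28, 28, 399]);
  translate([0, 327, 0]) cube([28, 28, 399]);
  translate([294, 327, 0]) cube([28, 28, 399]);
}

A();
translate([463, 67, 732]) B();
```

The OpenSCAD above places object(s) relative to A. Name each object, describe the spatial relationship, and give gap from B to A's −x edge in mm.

A is a table. B is a stool. The stool is on top of the table. The gap from the stool to the table's −x edge is 463 mm.

The stool's min-x is at 463; the table's min-x is 0; gap = 463 mm.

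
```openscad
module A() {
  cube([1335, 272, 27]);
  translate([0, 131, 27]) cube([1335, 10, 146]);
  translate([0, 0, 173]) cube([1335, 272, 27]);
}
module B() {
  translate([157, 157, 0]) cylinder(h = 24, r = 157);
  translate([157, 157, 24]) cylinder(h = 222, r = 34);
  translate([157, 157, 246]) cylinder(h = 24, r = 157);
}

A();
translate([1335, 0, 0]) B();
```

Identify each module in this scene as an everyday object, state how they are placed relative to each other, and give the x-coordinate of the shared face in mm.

The I-beam's +x face and the spool's −x face are both at x = 1335 mm.

A is an I-beam. B is a spool. The spool is against the I-beam's +x side, with their −y faces flush. The x-coordinate of the shared face is 1335 mm.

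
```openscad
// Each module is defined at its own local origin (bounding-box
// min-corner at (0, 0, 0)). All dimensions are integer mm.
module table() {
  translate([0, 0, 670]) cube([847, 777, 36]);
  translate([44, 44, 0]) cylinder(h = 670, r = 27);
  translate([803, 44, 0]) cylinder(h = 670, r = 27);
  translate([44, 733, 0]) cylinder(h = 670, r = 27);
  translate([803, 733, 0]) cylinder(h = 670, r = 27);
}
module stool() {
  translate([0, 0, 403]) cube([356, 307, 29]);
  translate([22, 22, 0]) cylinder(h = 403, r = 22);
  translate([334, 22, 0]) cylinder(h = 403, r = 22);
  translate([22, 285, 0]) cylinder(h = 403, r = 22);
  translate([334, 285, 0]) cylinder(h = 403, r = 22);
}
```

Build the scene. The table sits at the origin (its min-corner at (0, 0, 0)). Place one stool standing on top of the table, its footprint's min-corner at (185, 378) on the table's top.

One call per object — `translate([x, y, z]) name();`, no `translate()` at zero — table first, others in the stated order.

table();
translate([185, 378, 706]) stool();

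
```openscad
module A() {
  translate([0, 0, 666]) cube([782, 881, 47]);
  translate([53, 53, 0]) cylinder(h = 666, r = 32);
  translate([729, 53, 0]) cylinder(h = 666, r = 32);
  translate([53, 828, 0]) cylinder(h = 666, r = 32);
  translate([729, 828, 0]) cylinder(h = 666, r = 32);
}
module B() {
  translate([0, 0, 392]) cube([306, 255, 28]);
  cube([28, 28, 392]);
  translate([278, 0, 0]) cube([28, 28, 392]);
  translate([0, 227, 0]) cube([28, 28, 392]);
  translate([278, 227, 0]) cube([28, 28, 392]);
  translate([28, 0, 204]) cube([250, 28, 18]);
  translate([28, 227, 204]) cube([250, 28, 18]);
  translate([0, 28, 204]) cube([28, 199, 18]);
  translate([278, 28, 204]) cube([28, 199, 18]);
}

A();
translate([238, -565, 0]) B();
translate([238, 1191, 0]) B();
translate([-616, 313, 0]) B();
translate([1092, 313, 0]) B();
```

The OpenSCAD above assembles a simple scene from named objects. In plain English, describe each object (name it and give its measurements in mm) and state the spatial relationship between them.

A is a table: top 782 mm (x) × 881 mm (y), 47 mm thick, upper face at z = 713 mm, on four round legs of 64 mm diameter, each leg's bounding box inset 21 mm from the nearest pair of top edges, running from z = 0 to the bottom of the top.

B is a simple wooden stool: a rectangular seat 306 mm (x) by 255 mm (y), 28 mm thick, top face at z = 420 mm, on four square legs, each 28×28 mm in cross-section. The legs rest on z = 0, each flush with a corner of the seat. Four stretchers, 28 mm wide and 18 mm tall, connect adjacent legs with their undersides at z = 204 mm, each running between the inner faces of the legs it joins and aligned with the legs' outer faces on the other axis.

Four stools sit around the table at the −y, +y, −x, +x sides.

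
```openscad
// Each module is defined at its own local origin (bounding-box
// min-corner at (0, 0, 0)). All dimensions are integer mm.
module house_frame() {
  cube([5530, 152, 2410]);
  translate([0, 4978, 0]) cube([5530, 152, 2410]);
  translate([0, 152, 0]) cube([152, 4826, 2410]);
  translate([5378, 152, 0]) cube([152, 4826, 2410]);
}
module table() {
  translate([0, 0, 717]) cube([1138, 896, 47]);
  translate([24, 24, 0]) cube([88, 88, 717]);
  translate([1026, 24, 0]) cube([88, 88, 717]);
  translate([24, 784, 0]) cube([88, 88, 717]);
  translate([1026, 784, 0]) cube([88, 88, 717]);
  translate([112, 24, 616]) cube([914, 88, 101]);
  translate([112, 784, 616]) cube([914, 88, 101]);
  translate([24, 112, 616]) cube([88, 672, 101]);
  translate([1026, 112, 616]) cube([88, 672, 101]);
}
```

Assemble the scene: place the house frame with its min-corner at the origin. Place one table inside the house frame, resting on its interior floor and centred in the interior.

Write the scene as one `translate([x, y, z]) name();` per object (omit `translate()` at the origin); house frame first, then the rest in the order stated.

house_frame();
translate([2196, 2117, 0]) table();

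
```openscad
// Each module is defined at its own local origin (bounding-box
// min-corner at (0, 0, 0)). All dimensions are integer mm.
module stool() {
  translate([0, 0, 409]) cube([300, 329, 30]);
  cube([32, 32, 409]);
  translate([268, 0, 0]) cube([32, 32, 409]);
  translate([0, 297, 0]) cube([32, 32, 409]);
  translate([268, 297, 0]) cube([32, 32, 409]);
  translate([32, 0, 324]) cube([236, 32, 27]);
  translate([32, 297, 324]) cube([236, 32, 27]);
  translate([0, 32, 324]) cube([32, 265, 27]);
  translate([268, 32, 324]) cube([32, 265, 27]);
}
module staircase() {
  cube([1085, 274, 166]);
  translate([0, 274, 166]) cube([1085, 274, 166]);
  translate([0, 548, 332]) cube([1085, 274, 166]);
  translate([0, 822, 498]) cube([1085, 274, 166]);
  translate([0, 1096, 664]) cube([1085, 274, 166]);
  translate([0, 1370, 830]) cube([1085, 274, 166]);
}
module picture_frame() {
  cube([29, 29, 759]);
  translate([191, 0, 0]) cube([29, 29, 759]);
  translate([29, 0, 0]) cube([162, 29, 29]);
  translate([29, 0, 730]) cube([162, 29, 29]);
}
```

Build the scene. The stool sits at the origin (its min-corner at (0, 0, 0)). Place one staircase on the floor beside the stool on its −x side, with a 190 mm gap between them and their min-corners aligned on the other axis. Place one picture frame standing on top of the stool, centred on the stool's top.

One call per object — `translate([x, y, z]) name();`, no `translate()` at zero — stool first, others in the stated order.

stool();
translate([-1275, 0, 0]) staircase();
translate([40, 150, 439]) picture_frame();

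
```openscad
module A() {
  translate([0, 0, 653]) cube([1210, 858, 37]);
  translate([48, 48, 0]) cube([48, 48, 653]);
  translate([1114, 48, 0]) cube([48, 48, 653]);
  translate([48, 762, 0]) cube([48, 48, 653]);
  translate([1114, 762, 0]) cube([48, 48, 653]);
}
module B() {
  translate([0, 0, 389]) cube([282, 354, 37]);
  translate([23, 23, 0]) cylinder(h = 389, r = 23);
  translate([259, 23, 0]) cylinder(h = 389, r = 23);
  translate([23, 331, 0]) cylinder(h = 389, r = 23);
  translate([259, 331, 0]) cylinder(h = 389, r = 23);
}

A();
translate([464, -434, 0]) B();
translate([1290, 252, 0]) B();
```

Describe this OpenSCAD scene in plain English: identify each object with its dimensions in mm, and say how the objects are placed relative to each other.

A is a table with a 1210×858 mm rectangular top, 37 mm thick, top surface at z = 690 mm, supported by four 48×48 mm square legs, each inset 48 mm from the nearest pair of top edges, running from the floor.

B is a four-legged stool. The seat is 282×354 mm, 37 mm thick, top at z = 426 mm. It stands on four round legs, each 46 mm in diameter, from z = 0 to the seat underside, each leg's axis is inset half a diameter from the nearest pair of seat edges (so the leg's bounding box is flush with the corner).

Two stools sit around the table at the −y, +x sides.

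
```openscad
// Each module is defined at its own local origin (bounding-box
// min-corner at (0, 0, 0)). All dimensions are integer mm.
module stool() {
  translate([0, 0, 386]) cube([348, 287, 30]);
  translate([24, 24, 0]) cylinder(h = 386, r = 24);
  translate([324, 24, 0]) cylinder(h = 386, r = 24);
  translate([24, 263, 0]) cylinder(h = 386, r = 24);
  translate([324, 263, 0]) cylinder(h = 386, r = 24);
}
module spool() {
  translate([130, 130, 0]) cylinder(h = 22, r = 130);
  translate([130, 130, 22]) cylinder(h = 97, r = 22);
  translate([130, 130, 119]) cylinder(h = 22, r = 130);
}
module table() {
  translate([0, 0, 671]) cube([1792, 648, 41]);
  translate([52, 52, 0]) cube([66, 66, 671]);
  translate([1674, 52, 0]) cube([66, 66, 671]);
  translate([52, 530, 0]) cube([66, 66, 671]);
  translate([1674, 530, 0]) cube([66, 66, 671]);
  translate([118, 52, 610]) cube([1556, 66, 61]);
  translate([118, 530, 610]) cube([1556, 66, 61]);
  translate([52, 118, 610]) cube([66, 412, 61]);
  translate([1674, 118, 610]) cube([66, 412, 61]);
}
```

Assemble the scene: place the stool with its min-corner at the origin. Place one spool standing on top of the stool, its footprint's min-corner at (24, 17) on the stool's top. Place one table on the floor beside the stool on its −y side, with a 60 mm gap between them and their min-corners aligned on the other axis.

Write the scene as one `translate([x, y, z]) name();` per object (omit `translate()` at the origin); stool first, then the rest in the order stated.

stool();
translate([24, 17, 416]) spool();
translate([0, -708, 0]) table();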